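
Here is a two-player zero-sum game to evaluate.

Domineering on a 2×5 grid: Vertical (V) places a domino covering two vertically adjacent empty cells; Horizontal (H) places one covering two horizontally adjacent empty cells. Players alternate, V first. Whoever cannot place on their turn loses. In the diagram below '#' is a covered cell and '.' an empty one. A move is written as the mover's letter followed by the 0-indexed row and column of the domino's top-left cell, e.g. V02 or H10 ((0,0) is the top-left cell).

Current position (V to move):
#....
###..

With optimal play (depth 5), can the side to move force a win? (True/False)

[#..../###..] V move#1: V03:+1/#..#./####.*, V04:-1/#...#/###.#
[#..#./####.] H move#2: H01:-1/####./####.*
[####./####.] V move#3: V04:+1/#####/#####*
[#####/#####] end (terminal -1, H#4); searched #..../###.. to 5

V winning at [#..../###..]: True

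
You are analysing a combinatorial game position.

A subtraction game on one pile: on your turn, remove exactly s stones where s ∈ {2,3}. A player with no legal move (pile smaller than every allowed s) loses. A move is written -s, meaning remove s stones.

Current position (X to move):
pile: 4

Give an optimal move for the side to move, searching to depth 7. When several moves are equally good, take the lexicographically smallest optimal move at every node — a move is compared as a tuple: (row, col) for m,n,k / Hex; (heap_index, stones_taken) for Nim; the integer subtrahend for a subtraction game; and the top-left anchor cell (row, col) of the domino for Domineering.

ply 1, X at 4 | -2=-1→2; -3=+1→1*
ply 2: 1 is terminal -1 (O); from 4 depth 7

X's best at [4]: -3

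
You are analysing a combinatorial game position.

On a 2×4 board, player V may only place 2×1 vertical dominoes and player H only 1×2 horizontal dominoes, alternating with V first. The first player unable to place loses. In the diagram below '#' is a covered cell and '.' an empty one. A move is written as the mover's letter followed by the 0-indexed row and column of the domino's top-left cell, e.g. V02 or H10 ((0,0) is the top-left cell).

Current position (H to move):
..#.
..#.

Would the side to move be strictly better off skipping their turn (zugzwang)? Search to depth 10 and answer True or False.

zugzwang(..#./..#., H) = False

ply 1, H at ..#./..#. | H00=+1→###./..#.*; H10=+1→..#./###.
ply 2, V at ###./..#. | V03=-1→####/..##*
ply 3, H at ####/..## | H10=+1→####/####*
ply 4: ####/#### is terminal -1 (V); from ..#./..#. depth 10
if H skipped the turn, V would face:
~ ply 1, V at ..#./..#. | V00=+1→#.#./#.#.*; V01=+1→.##./.##.; V03=-1→..##/..##
~ ply 2: #.#./#.#. is terminal -1 (H); from ..#./..#. depth 10
compare (H): move=+1 vs pass=-1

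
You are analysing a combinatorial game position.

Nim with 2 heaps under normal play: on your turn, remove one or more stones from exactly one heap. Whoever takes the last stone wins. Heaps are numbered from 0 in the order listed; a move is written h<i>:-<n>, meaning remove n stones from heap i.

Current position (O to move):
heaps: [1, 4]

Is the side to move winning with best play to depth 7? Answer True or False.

O winning at [(1,4)]: True

p1 O@[(1,4)]: h0:-1[(0,4)]-1 h1:-1[(1,3)]-1 h1:-2[(1,2)]-1 h1:-3[(1,1)]+1* h1:-4[(1,0)]-1
p2 X@[(1,1)]: h0:-1[(0,1)]-1* h1:-1[(1,0)]-1
p3 O@[(0,1)]: h1:-1[(0,0)]+1*
p4 X@[(0,0)] terminal -1; root [(1,4)] d7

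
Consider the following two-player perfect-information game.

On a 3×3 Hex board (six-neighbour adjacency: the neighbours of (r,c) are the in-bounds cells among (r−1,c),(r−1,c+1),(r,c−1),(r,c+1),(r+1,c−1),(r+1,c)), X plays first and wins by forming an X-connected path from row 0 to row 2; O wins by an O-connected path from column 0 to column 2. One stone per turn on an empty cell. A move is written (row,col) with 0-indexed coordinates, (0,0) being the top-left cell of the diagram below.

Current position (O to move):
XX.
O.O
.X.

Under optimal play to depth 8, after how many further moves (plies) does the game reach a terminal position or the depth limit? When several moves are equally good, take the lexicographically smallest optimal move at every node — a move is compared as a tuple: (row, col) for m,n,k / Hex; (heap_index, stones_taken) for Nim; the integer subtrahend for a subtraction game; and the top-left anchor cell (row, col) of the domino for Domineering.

PV length from [XX./O.O/.X.]: 1 ply

p1 O@[XX./O.O/.X.]: (0,2)[XXO/O.O/.X.]-1 (1,1)[XX./OOO/.X.]+1* (2,0)[XX./O.O/OX.]-1 (2,2)[XX./O.O/.XO]-1
p2 X@[XX./OOO/.X.] terminal -1; root [XX./O.O/.X.] d8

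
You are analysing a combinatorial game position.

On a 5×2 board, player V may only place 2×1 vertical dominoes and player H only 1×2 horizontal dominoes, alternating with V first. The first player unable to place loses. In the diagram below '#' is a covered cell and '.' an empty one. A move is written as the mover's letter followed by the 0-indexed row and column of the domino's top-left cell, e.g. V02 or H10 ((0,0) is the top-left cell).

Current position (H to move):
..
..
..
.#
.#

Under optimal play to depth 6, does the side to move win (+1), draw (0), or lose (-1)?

value(../../../.#/.#, H) = +1

ply 1, H at ../../../.#/.# | H00=-1→##/../../.#/.#; H10=+1→../##/../.#/.#*; H20=-1→../../##/.#/.#
ply 2, V at ../##/../.#/.# | V20=-1→../##/#./##/.#*; V30=-1→../##/../##/##
ply 3, H at ../##/#./##/.# | H00=+1→##/##/#./##/.#*
ply 4: ##/##/#./##/.# is terminal -1 (V); from ../../../.#/.# depth 6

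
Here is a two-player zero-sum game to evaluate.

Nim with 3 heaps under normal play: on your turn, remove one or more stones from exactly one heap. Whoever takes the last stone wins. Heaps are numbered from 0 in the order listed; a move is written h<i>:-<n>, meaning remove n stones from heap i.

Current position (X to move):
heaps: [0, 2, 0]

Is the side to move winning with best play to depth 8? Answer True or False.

X winning at [(0,2,0)]: True

p1 X@[(0,2,0)]: h1:-1[(0,1,0)]-1 h1:-2[(0,0,0)]+1*
p2 O@[(0,0,0)] terminal -1; root [(0,2,0)] d8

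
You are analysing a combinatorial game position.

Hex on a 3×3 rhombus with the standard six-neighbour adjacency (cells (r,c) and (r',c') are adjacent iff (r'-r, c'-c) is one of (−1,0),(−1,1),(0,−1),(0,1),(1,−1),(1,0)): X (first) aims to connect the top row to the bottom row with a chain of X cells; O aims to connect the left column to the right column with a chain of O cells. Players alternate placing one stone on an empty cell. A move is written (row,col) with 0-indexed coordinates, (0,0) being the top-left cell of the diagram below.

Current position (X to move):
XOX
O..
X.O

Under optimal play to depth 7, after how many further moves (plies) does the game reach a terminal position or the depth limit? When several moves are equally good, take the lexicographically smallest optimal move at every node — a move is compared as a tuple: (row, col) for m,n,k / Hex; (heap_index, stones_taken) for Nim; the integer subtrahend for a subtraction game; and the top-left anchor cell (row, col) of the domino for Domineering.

ply 1, X at XOX/O../X.O | (1,1)=+1→XOX/OX./X.O*; (1,2)=+1→XOX/O.X/X.O; (2,1)=+1→XOX/O../XXO
ply 2: XOX/OX./X.O is terminal -1 (O); from XOX/O../X.O depth 7

PV length from [XOX/O../X.O]: 1 ply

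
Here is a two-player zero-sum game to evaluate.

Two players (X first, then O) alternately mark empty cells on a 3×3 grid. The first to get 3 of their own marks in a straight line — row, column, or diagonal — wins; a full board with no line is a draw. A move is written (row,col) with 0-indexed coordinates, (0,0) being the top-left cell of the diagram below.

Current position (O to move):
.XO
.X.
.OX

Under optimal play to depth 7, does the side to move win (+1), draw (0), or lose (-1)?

value(.XO/.X./.OX, O) = 0

ply 1, O at .XO/.X./.OX | (0,0)=+0→OXO/.X./.OX*; (1,0)=-1→.XO/OX./.OX; (1,2)=-1→.XO/.XO/.OX; (2,0)=-1→.XO/.X./OOX
ply 2, X at OXO/.X./.OX | (1,0)=+0→OXO/XX./.OX*; (1,2)=+0→OXO/.XX/.OX; (2,0)=+0→OXO/.X./XOX
ply 3, O at OXO/XX./.OX | (1,2)=+0→OXO/XXO/.OX*; (2,0)=-1→OXO/XX./OOX
ply 4, X at OXO/XXO/.OX | (2,0)=+0→OXO/XXO/XOX*
ply 5: OXO/XXO/XOX is terminal +0 (O); from .XO/.X./.OX depth 7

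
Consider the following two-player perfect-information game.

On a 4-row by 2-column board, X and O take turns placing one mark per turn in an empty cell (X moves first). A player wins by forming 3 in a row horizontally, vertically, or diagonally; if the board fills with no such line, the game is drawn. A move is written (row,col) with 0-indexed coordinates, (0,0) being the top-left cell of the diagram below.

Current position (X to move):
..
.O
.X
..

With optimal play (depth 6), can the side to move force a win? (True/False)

X winning at [../.O/.X/..]: False

[../.O/.X/..] X move#1: (0,0):+0/X./.O/.X/..*, (0,1):+0/.X/.O/.X/.., (1,0):+0/../XO/.X/.., (2,0):+0/../.O/XX/.., (3,0):+0/../.O/.X/X., (3,1):+0/../.O/.X/.X
[X./.O/.X/..] O move#2: (0,1):+0/XO/.O/.X/..*, (1,0):+0/X./OO/.X/.., (2,0):+0/X./.O/OX/.., (3,0):+0/X./.O/.X/O., (3,1):+0/X./.O/.X/.O
[XO/.O/.X/..] X move#3: (1,0):+0/XO/XO/.X/..*, (2,0):+0/XO/.O/XX/.., (3,0):+0/XO/.O/.X/X., (3,1):+0/XO/.O/.X/.X
[XO/XO/.X/..] O move#4: (2,0):+0/XO/XO/OX/..*, (3,0):-1/XO/XO/.X/O., (3,1):-1/XO/XO/.X/.O
[XO/XO/OX/..] X move#5: (3,0):+0/XO/XO/OX/X.*, (3,1):+0/XO/XO/OX/.X
[XO/XO/OX/X.] O move#6: (3,1):+0/XO/XO/OX/XO*
[XO/XO/OX/XO] end (terminal +0, X#7); searched ../.O/.X/.. to 6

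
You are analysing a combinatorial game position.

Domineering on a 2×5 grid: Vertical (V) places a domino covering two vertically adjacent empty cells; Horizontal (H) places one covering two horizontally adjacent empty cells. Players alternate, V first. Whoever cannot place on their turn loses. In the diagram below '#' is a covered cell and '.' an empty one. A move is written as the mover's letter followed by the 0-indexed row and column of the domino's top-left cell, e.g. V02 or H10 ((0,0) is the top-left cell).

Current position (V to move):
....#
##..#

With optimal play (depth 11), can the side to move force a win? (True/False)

V winning at [....#/##..#]: True

[....#/##..#] V move#1: V02:+1/..#.#/###.#*, V03:-1/...##/##.##
[..#.#/###.#] H move#2: H00:-1/###.#/###.#*
[###.#/###.#] V move#3: V03:+1/#####/#####*
[#####/#####] end (terminal -1, H#4); searched ....#/##..# to 11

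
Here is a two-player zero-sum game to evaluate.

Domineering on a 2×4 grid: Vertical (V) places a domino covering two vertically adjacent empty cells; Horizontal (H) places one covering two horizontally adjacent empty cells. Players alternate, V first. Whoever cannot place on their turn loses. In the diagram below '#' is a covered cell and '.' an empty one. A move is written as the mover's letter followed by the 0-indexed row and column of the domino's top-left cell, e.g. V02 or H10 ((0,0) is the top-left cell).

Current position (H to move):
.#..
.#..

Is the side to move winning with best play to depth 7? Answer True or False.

H winning at [.#../.#..]: True

p1 H@[.#../.#..]: H02[.###/.#..]+1* H12[.#../.###]+1
p2 V@[.###/.#..]: V00[####/##..]-1*
p3 H@[####/##..]: H12[####/####]+1*
p4 V@[####/####] terminal -1; root [.#../.#..] d7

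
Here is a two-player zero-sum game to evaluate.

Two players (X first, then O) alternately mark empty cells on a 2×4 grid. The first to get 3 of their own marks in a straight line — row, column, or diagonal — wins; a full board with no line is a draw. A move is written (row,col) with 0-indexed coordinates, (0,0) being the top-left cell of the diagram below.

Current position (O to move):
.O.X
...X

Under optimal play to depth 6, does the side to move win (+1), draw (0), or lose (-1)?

ply 1, O at .O.X/...X | (0,0)=+0→OO.X/...X*; (0,2)=+0→.OOX/...X; (1,0)=+0→.O.X/O..X; (1,1)=+0→.O.X/.O.X; (1,2)=+0→.O.X/..OX
ply 2, X at OO.X/...X | (0,2)=+0→OOXX/...X*; (1,0)=-1→OO.X/X..X; (1,1)=-1→OO.X/.X.X; (1,2)=-1→OO.X/..XX
ply 3, O at OOXX/...X | (1,0)=+0→OOXX/O..X*; (1,1)=+0→OOXX/.O.X; (1,2)=+0→OOXX/..OX
ply 4, X at OOXX/O..X | (1,1)=+0→OOXX/OX.X*; (1,2)=+0→OOXX/O.XX
ply 5, O at OOXX/OX.X | (1,2)=+0→OOXX/OXOX*
ply 6: OOXX/OXOX is terminal +0 (X); from .O.X/...X depth 6

value(.O.X/...X, O) = 0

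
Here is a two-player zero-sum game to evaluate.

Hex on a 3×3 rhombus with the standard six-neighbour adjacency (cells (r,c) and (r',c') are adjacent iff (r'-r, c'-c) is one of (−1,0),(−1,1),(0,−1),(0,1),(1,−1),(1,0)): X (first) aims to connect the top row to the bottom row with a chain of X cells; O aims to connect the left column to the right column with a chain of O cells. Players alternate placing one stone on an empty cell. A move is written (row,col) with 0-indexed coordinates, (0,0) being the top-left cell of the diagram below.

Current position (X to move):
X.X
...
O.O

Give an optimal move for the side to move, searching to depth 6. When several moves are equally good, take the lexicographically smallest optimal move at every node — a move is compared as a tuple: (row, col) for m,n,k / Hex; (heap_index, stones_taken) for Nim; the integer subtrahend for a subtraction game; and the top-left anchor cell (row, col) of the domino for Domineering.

ply 1, X at X.X/.../O.O | (0,1)=-1→XXX/.../O.O; (1,0)=-1→X.X/X../O.O; (1,1)=-1→X.X/.X./O.O; (1,2)=-1→X.X/..X/O.O; (2,1)=+1→X.X/.../OXO*
ply 2, O at X.X/.../OXO | (0,1)=-1→XOX/.../OXO*; (1,0)=-1→X.X/O../OXO; (1,1)=-1→X.X/.O./OXO; (1,2)=-1→X.X/..O/OXO
ply 3, X at XOX/.../OXO | (1,0)=+1→XOX/X../OXO*; (1,1)=+1→XOX/.X./OXO; (1,2)=+1→XOX/..X/OXO
ply 4, O at XOX/X../OXO | (1,1)=-1→XOX/XO./OXO*; (1,2)=-1→XOX/X.O/OXO
ply 5, X at XOX/XO./OXO | (1,2)=+1→XOX/XOX/OXO*
ply 6: XOX/XOX/OXO is terminal -1 (O); from X.X/.../O.O depth 6

X's best at [X.X/.../O.O]: (2,1)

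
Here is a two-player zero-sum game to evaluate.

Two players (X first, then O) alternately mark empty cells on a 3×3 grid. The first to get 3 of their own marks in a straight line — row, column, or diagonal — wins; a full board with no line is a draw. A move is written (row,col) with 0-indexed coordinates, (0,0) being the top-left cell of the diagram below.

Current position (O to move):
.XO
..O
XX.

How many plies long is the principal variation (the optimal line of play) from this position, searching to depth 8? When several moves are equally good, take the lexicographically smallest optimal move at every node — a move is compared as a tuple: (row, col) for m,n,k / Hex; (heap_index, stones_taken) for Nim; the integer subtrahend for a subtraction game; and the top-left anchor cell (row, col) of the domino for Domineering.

PV length from [.XO/..O/XX.]: 1 ply

ply 1, O at .XO/..O/XX. | (0,0)=-1→OXO/..O/XX.; (1,0)=-1→.XO/O.O/XX.; (1,1)=-1→.XO/.OO/XX.; (2,2)=+1→.XO/..O/XXO*
ply 2: .XO/..O/XXO is terminal -1 (X); from .XO/..O/XX. depth 8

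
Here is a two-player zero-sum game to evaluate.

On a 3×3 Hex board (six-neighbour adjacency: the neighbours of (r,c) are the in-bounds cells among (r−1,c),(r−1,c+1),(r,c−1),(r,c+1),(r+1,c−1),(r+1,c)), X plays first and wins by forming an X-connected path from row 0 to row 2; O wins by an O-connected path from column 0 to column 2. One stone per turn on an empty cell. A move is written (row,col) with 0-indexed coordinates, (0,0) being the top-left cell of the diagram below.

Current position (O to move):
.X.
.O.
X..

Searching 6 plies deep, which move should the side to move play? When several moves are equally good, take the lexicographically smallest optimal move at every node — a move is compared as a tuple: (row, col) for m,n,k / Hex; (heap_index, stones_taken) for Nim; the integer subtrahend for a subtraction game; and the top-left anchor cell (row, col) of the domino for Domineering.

O's best at [.X./.O./X..]: (1,0)

p1 O@[.X./.O./X..]: (0,0)[OX./.O./X..]-1 (0,2)[.XO/.O./X..]-1 (1,0)[.X./OO./X..]+1* (1,2)[.X./.OO/X..]-1 (2,1)[.X./.O./XO.]-1 (2,2)[.X./.O./X.O]-1
p2 X@[.X./OO./X..]: (0,0)[XX./OO./X..]-1* (0,2)[.XX/OO./X..]-1 (1,2)[.X./OOX/X..]-1 (2,1)[.X./OO./XX.]-1 (2,2)[.X./OO./X.X]-1
p3 O@[XX./OO./X..]: (0,2)[XXO/OO./X..]+1* (1,2)[XX./OOO/X..]+1 (2,1)[XX./OO./XO.]+1 (2,2)[XX./OO./X.O]+1
p4 X@[XXO/OO./X..] terminal -1; root [.X./.O./X..] d6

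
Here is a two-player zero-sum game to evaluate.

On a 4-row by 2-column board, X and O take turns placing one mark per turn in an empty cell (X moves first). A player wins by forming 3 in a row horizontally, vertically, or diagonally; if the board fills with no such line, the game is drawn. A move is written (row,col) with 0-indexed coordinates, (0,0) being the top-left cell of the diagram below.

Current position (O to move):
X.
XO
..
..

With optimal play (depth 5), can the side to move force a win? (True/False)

O winning at [X./XO/../..]: False

[X./XO/../..] O move#1: (0,1):-1/XO/XO/../.., (2,0):+0/X./XO/O./..*, (2,1):-1/X./XO/.O/.., (3,0):-1/X./XO/../O., (3,1):-1/X./XO/../.O
[X./XO/O./..] X move#2: (0,1):+0/XX/XO/O./..*, (2,1):+0/X./XO/OX/.., (3,0):-1/X./XO/O./X., (3,1):+0/X./XO/O./.X
[XX/XO/O./..] O move#3: (2,1):+0/XX/XO/OO/..*, (3,0):+0/XX/XO/O./O., (3,1):+0/XX/XO/O./.O
[XX/XO/OO/..] X move#4: (3,0):-1/XX/XO/OO/X., (3,1):+0/XX/XO/OO/.X*
[XX/XO/OO/.X] O move#5: (3,0):+0/XX/XO/OO/OX*
[XX/XO/OO/OX] end (terminal +0, X#6); searched X./XO/../.. to 5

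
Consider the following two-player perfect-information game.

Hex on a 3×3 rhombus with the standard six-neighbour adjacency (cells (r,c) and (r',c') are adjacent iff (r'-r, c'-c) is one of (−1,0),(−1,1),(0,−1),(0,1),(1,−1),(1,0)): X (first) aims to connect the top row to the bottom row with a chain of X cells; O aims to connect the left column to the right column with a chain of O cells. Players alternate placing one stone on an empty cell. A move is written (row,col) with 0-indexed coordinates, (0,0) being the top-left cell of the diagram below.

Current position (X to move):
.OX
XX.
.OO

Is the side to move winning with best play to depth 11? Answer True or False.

p1 X@[.OX/XX./.OO]: (0,0)[XOX/XX./.OO]-1 (1,2)[.OX/XXX/.OO]-1 (2,0)[.OX/XX./XOO]+1*
p2 O@[.OX/XX./XOO] terminal -1; root [.OX/XX./.OO] d11

X winning at [.OX/XX./.OO]: True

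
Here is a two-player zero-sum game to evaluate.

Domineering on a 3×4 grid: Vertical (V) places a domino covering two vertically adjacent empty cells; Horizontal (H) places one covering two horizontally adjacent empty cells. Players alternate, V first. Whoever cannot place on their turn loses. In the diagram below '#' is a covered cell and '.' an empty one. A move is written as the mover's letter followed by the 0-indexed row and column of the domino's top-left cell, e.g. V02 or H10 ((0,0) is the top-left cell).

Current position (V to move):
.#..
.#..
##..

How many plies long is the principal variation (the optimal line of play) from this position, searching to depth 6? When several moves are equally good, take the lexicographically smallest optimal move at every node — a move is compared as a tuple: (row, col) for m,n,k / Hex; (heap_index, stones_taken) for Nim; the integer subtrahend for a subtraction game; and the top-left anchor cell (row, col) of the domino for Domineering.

PV length from [.#../.#../##..]: 3 plies

p1 V@[.#../.#../##..]: V00[##../##../##..]-1 V02[.##./.##./##..]+1* V03[.#.#/.#.#/##..]+1 V12[.#../.##./###.]+1 V13[.#../.#.#/##.#]+1
p2 H@[.##./.##./##..]: H22[.##./.##./####]-1*
p3 V@[.##./.##./####]: V00[###./###./####]+1* V03[.###/.###/####]+1
p4 H@[###./###./####] terminal -1; root [.#../.#../##..] d6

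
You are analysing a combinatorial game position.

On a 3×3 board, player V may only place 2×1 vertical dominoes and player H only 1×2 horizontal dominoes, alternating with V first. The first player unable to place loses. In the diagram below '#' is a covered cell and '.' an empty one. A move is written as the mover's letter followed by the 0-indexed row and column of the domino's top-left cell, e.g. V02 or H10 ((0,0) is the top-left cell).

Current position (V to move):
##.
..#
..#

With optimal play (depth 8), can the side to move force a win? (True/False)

p1 V@[##./..#/..#]: V10[##./#.#/#.#]+1* V11[##./.##/.##]+1
p2 H@[##./#.#/#.#] terminal -1; root [##./..#/..#] d8

V winning at [##./..#/..#]: True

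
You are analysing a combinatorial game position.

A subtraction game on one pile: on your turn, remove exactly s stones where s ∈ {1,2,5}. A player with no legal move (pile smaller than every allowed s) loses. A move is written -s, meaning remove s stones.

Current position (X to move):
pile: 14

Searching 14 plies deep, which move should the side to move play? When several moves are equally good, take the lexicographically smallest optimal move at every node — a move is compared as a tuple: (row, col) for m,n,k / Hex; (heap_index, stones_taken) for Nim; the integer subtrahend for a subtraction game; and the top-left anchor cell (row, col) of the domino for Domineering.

p1 X@[14]: -1[13]-1 -2[12]+1* -5[9]+1
p2 O@[12]: -1[11]-1* -2[10]-1 -5[7]-1
p3 X@[11]: -1[10]-1 -2[9]+1* -5[6]+1
p4 O@[9]: -1[8]-1* -2[7]-1 -5[4]-1
p5 X@[8]: -1[7]-1 -2[6]+1* -5[3]+1
p6 O@[6]: -1[5]-1* -2[4]-1 -5[1]-1
p7 X@[5]: -1[4]-1 -2[3]+1* -5[0]+1
p8 O@[3]: -1[2]-1* -2[1]-1
p9 X@[2]: -1[1]-1 -2[0]+1*
p10 O@[0] terminal -1; root [14] d14

X's best at [14]: -2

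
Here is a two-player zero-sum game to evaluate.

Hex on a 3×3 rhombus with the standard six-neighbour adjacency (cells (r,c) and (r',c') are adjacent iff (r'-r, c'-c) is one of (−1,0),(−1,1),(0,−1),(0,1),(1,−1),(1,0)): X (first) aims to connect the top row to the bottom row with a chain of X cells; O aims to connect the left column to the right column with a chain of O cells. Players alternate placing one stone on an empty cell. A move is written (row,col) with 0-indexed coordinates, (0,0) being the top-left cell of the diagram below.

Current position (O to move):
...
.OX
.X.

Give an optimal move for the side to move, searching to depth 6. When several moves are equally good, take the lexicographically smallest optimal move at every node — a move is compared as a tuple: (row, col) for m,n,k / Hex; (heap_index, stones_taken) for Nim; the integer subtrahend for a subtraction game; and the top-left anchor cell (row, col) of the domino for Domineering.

p1 O@[.../.OX/.X.]: (0,0)[O../.OX/.X.]-1 (0,1)[.O./.OX/.X.]-1 (0,2)[..O/.OX/.X.]+1* (1,0)[.../OOX/.X.]-1 (2,0)[.../.OX/OX.]-1 (2,2)[.../.OX/.XO]-1
p2 X@[..O/.OX/.X.]: (0,0)[X.O/.OX/.X.]-1* (0,1)[.XO/.OX/.X.]-1 (1,0)[..O/XOX/.X.]-1 (2,0)[..O/.OX/XX.]-1 (2,2)[..O/.OX/.XX]-1
p3 O@[X.O/.OX/.X.]: (0,1)[XOO/.OX/.X.]+1* (1,0)[X.O/OOX/.X.]+1 (2,0)[X.O/.OX/OX.]+1 (2,2)[X.O/.OX/.XO]+1
p4 X@[XOO/.OX/.X.]: (1,0)[XOO/XOX/.X.]-1* (2,0)[XOO/.OX/XX.]-1 (2,2)[XOO/.OX/.XX]-1
p5 O@[XOO/XOX/.X.]: (2,0)[XOO/XOX/OX.]+1* (2,2)[XOO/XOX/.XO]-1
p6 X@[XOO/XOX/OX.] terminal -1; root [.../.OX/.X.] d6

O's best at [.../.OX/.X.]: (0,2)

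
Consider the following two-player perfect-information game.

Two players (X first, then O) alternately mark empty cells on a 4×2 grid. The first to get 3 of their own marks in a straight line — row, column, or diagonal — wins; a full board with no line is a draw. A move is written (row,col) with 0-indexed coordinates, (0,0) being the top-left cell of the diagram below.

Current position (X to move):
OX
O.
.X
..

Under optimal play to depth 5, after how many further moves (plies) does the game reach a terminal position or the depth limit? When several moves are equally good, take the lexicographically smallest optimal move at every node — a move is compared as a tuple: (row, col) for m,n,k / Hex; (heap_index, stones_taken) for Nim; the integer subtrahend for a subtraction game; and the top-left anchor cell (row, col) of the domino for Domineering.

p1 X@[OX/O./.X/..]: (1,1)[OX/OX/.X/..]+1* (2,0)[OX/O./XX/..]+0 (3,0)[OX/O./.X/X.]-1 (3,1)[OX/O./.X/.X]-1
p2 O@[OX/OX/.X/..] terminal -1; root [OX/O./.X/..] d5

PV length from [OX/O./.X/..]: 1 ply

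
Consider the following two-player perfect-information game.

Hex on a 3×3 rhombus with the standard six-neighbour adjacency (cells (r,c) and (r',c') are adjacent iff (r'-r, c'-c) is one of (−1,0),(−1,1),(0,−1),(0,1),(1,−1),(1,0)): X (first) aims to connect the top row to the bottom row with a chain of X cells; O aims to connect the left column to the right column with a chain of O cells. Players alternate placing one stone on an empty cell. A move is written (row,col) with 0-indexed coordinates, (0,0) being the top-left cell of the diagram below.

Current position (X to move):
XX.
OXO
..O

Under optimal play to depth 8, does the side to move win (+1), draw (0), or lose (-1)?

p1 X@[XX./OXO/..O]: (0,2)[XXX/OXO/..O]+1* (2,0)[XX./OXO/X.O]+1 (2,1)[XX./OXO/.XO]+1
p2 O@[XXX/OXO/..O]: (2,0)[XXX/OXO/O.O]-1* (2,1)[XXX/OXO/.OO]-1
p3 X@[XXX/OXO/O.O]: (2,1)[XXX/OXO/OXO]+1*
p4 O@[XXX/OXO/OXO] terminal -1; root [XX./OXO/..O] d8

value(XX./OXO/..O, X) = +1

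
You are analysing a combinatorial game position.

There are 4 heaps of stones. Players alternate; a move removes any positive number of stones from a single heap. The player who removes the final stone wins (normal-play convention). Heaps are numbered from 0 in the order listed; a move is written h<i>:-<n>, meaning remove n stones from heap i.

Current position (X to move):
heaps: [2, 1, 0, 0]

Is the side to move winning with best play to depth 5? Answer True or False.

ply 1, X at (2,1,0,0) | h0:-1=+1→(1,1,0,0)*; h0:-2=-1→(0,1,0,0); h1:-1=-1→(2,0,0,0)
ply 2, O at (1,1,0,0) | h0:-1=-1→(0,1,0,0)*; h1:-1=-1→(1,0,0,0)
ply 3, X at (0,1,0,0) | h1:-1=+1→(0,0,0,0)*
ply 4: (0,0,0,0) is terminal -1 (O); from (2,1,0,0) depth 5

X winning at [(2,1,0,0)]: True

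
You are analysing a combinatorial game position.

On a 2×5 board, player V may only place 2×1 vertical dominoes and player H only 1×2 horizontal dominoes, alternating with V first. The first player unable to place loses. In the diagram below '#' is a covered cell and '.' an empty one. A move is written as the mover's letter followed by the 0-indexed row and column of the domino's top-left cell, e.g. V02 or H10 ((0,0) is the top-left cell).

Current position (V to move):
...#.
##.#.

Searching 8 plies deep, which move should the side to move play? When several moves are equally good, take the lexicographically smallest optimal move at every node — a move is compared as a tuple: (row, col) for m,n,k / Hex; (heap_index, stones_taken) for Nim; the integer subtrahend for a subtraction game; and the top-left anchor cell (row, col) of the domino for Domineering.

V's best at [...#./##.#.]: V02

[...#./##.#.] V move#1: V02:+1/..##./####.*, V04:-1/...##/##.##
[..##./####.] H move#2: H00:-1/####./####.*
[####./####.] V move#3: V04:+1/#####/#####*
[#####/#####] end (terminal -1, H#4); searched ...#./##.#. to 8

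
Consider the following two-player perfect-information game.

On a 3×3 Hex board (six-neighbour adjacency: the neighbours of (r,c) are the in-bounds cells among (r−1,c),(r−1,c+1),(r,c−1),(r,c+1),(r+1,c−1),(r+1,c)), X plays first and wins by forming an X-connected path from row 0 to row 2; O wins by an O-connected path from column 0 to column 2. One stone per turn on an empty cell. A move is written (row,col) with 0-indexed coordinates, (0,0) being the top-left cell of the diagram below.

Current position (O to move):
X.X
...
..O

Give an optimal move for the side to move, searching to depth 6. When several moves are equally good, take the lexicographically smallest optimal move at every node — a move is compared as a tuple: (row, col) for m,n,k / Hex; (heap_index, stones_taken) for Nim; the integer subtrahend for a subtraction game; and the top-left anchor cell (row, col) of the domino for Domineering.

[X.X/.../..O] O move#1: (0,1):-1/XOX/.../..O, (1,0):-1/X.X/O../..O, (1,1):+1/X.X/.O./..O*, (1,2):-1/X.X/..O/..O, (2,0):-1/X.X/.../O.O, (2,1):-1/X.X/.../.OO
[X.X/.O./..O] X move#2: (0,1):-1/XXX/.O./..O*, (1,0):-1/X.X/XO./..O, (1,2):-1/X.X/.OX/..O, (2,0):-1/X.X/.O./X.O, (2,1):-1/X.X/.O./.XO
[XXX/.O./..O] O move#3: (1,0):+1/XXX/OO./..O*, (1,2):+1/XXX/.OO/..O, (2,0):+1/XXX/.O./O.O, (2,1):+1/XXX/.O./.OO
[XXX/OO./..O] X move#4: (1,2):-1/XXX/OOX/..O*, (2,0):-1/XXX/OO./X.O, (2,1):-1/XXX/OO./.XO
[XXX/OOX/..O] O move#5: (2,0):-1/XXX/OOX/O.O, (2,1):+1/XXX/OOX/.OO*
[XXX/OOX/.OO] end (terminal -1, X#6); searched X.X/.../..O to 6

O's best at [X.X/.../..O]: (1,1)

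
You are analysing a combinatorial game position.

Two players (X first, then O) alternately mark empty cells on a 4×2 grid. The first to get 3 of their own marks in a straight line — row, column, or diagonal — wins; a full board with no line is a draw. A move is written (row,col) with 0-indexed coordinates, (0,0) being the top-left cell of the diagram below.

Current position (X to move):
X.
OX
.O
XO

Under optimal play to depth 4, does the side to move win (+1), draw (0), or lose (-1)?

value(X./OX/.O/XO, X) = 0

[X./OX/.O/XO] X move#1: (0,1):+0/XX/OX/.O/XO*, (2,0):+0/X./OX/XO/XO
[XX/OX/.O/XO] O move#2: (2,0):+0/XX/OX/OO/XO*
[XX/OX/OO/XO] end (terminal +0, X#3); searched X./OX/.O/XO to 4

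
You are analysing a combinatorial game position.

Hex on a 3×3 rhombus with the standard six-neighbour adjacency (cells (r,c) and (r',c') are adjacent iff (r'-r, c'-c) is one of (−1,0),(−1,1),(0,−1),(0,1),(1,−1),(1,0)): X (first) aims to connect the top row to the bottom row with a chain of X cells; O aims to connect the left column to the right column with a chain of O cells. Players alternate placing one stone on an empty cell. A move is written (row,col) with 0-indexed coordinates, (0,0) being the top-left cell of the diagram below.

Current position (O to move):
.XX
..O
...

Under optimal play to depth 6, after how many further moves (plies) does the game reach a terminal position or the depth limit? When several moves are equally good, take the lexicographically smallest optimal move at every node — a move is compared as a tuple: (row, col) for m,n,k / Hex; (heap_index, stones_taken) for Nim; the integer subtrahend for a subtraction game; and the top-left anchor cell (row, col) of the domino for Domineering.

[.XX/..O/...] O move#1: (0,0):-1/OXX/..O/..., (1,0):-1/.XX/O.O/..., (1,1):+1/.XX/.OO/...*, (2,0):+1/.XX/..O/O.., (2,1):-1/.XX/..O/.O., (2,2):-1/.XX/..O/..O
[.XX/.OO/...] X move#2: (0,0):-1/XXX/.OO/...*, (1,0):-1/.XX/XOO/..., (2,0):-1/.XX/.OO/X.., (2,1):-1/.XX/.OO/.X., (2,2):-1/.XX/.OO/..X
[XXX/.OO/...] O move#3: (1,0):+1/XXX/OOO/...*, (2,0):+1/XXX/.OO/O.., (2,1):+1/XXX/.OO/.O., (2,2):+1/XXX/.OO/..O
[XXX/OOO/...] end (terminal -1, X#4); searched .XX/..O/... to 6

PV length from [.XX/..O/...]: 3 plies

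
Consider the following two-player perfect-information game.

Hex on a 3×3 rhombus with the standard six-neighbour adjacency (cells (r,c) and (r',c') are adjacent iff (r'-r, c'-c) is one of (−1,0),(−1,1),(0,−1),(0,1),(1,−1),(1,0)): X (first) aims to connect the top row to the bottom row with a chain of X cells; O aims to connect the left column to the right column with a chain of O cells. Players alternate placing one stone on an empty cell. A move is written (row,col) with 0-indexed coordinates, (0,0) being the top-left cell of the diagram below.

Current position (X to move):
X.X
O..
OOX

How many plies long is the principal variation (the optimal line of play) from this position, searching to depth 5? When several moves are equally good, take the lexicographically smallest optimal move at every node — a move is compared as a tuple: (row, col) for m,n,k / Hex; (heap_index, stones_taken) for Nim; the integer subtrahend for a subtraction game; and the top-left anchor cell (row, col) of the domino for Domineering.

PV length from [X.X/O../OOX]: 1 ply

ply 1, X at X.X/O../OOX | (0,1)=-1→XXX/O../OOX; (1,1)=-1→X.X/OX./OOX; (1,2)=+1→X.X/O.X/OOX*
ply 2: X.X/O.X/OOX is terminal -1 (O); from X.X/O../OOX depth 5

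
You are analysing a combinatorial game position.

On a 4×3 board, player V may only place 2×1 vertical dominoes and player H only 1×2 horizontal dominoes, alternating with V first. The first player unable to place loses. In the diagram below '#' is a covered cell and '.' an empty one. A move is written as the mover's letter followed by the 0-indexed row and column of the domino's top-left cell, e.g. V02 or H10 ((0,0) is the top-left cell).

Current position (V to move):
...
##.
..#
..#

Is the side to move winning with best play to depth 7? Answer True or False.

ply 1, V at .../##./..#/..# | V02=-1→..#/###/..#/..#; V20=+1→.../##./#.#/#.#*; V21=+1→.../##./.##/.##
ply 2, H at .../##./#.#/#.# | H00=-1→##./##./#.#/#.#*; H01=-1→.##/##./#.#/#.#
ply 3, V at ##./##./#.#/#.# | V02=+1→###/###/#.#/#.#*; V21=+1→##./##./###/###
ply 4: ###/###/#.#/#.# is terminal -1 (H); from .../##./..#/..# depth 7

V winning at [.../##./..#/..#]: True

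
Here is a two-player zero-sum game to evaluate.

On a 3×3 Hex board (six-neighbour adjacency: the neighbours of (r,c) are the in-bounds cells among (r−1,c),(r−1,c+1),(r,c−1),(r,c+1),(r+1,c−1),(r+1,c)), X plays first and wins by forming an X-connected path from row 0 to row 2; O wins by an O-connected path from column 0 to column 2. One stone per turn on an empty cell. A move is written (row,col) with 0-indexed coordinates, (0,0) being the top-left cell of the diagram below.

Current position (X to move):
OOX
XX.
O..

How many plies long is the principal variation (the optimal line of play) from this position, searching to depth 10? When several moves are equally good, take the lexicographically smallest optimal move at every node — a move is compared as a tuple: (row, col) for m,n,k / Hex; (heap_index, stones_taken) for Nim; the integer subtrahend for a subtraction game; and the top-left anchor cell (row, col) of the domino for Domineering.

p1 X@[OOX/XX./O..]: (1,2)[OOX/XXX/O..]+1* (2,1)[OOX/XX./OX.]+1 (2,2)[OOX/XX./O.X]+1
p2 O@[OOX/XXX/O..]: (2,1)[OOX/XXX/OO.]-1* (2,2)[OOX/XXX/O.O]-1
p3 X@[OOX/XXX/OO.]: (2,2)[OOX/XXX/OOX]+1*
p4 O@[OOX/XXX/OOX] terminal -1; root [OOX/XX./O..] d10

PV length from [OOX/XX./O..]: 3 plies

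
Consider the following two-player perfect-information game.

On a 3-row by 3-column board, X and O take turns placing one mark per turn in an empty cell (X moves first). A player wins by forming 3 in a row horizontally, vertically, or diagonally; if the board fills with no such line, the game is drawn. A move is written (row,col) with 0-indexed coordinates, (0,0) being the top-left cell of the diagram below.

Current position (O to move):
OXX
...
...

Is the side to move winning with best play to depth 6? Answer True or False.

p1 O@[OXX/.../...]: (1,0)[OXX/O../...]+1* (1,1)[OXX/.O./...]+0 (1,2)[OXX/..O/...]-1 (2,0)[OXX/.../O..]+1 (2,1)[OXX/.../.O.]+0 (2,2)[OXX/.../..O]-1
p2 X@[OXX/O../...]: (1,1)[OXX/OX./...]-1* (1,2)[OXX/O.X/...]-1 (2,0)[OXX/O../X..]-1 (2,1)[OXX/O../.X.]-1 (2,2)[OXX/O../..X]-1
p3 O@[OXX/OX./...]: (1,2)[OXX/OXO/...]-1 (2,0)[OXX/OX./O..]+1* (2,1)[OXX/OX./.O.]-1 (2,2)[OXX/OX./..O]-1
p4 X@[OXX/OX./O..] terminal -1; root [OXX/.../...] d6

O winning at [OXX/.../...]: True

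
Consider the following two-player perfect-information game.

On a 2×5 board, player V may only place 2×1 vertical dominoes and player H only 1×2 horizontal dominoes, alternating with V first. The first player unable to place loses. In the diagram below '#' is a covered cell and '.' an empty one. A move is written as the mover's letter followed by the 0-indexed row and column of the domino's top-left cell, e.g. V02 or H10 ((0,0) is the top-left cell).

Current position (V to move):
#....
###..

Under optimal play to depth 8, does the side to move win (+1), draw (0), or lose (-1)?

[#..../###..] V move#1: V03:+1/#..#./####.*, V04:-1/#...#/###.#
[#..#./####.] H move#2: H01:-1/####./####.*
[####./####.] V move#3: V04:+1/#####/#####*
[#####/#####] end (terminal -1, H#4); searched #..../###.. to 8

value(#..../###.., V) = +1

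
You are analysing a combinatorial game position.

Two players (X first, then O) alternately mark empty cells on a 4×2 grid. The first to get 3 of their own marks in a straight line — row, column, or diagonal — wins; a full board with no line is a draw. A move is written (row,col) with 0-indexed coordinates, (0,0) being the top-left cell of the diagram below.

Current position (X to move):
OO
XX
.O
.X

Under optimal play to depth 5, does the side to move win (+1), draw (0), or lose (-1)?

value(OO/XX/.O/.X, X) = 0

p1 X@[OO/XX/.O/.X]: (2,0)[OO/XX/XO/.X]+0* (3,0)[OO/XX/.O/XX]+0
p2 O@[OO/XX/XO/.X]: (3,0)[OO/XX/XO/OX]+0*
p3 X@[OO/XX/XO/OX] terminal +0; root [OO/XX/.O/.X] d5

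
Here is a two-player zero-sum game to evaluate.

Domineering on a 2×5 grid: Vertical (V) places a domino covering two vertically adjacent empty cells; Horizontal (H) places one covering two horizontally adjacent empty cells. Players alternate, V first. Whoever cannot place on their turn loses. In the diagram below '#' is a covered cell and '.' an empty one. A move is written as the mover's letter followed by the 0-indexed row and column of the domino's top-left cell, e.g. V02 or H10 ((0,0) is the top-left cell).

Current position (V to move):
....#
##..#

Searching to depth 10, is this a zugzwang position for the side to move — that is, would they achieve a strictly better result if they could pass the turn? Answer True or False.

[....#/##..#] V move#1: V02:+1/..#.#/###.#*, V03:-1/...##/##.##
[..#.#/###.#] H move#2: H00:-1/###.#/###.#*
[###.#/###.#] V move#3: V03:+1/#####/#####*
[#####/#####] end (terminal -1, H#4); searched ....#/##..# to 10
suppose V passes — search the same position with H to move:
pass> [....#/##..#] H move#1: H00:-1/##..#/##..#, H01:-1/.##.#/##..#, H02:+1/..###/##..#*, H12:+1/....#/#####
pass> [..###/##..#] end (terminal -1, V#2); searched ....#/##..# to 10
for V: play +1, pass -1

zugzwang(....#/##..#, V) = False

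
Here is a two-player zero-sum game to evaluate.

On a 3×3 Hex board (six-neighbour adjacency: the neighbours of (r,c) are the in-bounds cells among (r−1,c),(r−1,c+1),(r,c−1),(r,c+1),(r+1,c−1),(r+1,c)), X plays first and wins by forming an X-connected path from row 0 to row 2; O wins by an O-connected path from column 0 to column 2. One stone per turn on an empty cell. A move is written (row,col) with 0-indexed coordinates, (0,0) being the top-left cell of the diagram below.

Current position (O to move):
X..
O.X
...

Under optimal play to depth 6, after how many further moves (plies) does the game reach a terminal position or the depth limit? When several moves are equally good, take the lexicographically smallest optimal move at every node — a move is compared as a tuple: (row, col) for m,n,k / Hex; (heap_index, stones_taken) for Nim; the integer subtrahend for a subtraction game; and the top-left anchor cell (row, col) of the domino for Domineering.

[X../O.X/...] O move#1: (0,1):-1/XO./O.X/..., (0,2):+1/X.O/O.X/...*, (1,1):-1/X../OOX/..., (2,0):-1/X../O.X/O.., (2,1):-1/X../O.X/.O., (2,2):-1/X../O.X/..O
[X.O/O.X/...] X move#2: (0,1):-1/XXO/O.X/...*, (1,1):-1/X.O/OXX/..., (2,0):-1/X.O/O.X/X.., (2,1):-1/X.O/O.X/.X., (2,2):-1/X.O/O.X/..X
[XXO/O.X/...] O move#3: (1,1):+1/XXO/OOX/...*, (2,0):-1/XXO/O.X/O.., (2,1):-1/XXO/O.X/.O., (2,2):-1/XXO/O.X/..O
[XXO/OOX/...] end (terminal -1, X#4); searched X../O.X/... to 6

PV length from [X../O.X/...]: 3 plies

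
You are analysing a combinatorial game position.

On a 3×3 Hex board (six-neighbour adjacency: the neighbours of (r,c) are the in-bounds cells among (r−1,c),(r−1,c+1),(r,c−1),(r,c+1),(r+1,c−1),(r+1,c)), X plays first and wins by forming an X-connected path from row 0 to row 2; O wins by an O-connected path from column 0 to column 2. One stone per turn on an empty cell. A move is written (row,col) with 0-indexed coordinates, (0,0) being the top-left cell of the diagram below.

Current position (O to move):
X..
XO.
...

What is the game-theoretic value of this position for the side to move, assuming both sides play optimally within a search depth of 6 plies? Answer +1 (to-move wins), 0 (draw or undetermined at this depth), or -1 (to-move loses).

value(X../XO./..., O) = +1

ply 1, O at X../XO./... | (0,1)=-1→XO./XO./...; (0,2)=-1→X.O/XO./...; (1,2)=-1→X../XOO/...; (2,0)=+1→X../XO./O..*; (2,1)=-1→X../XO./.O.; (2,2)=-1→X../XO./..O
ply 2, X at X../XO./O.. | (0,1)=-1→XX./XO./O..*; (0,2)=-1→X.X/XO./O..; (1,2)=-1→X../XOX/O..; (2,1)=-1→X../XO./OX.; (2,2)=-1→X../XO./O.X
ply 3, O at XX./XO./O.. | (0,2)=+1→XXO/XO./O..*; (1,2)=+1→XX./XOO/O..; (2,1)=+1→XX./XO./OO.; (2,2)=+1→XX./XO./O.O
ply 4: XXO/XO./O.. is terminal -1 (X); from X../XO./... depth 6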